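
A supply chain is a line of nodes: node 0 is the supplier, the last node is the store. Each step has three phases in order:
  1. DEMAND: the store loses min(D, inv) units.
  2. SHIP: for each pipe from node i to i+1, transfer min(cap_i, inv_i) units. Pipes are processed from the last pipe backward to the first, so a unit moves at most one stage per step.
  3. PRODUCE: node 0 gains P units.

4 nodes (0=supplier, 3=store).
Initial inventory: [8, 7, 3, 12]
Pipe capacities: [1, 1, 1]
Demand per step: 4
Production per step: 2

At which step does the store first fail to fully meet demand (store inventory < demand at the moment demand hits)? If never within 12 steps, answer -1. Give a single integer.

Step 1: demand=4,sold=4 ship[2->3]=1 ship[1->2]=1 ship[0->1]=1 prod=2 -> [9 7 3 9]
Step 2: demand=4,sold=4 ship[2->3]=1 ship[1->2]=1 ship[0->1]=1 prod=2 -> [10 7 3 6]
Step 3: demand=4,sold=4 ship[2->3]=1 ship[1->2]=1 ship[0->1]=1 prod=2 -> [11 7 3 3]
Step 4: demand=4,sold=3 ship[2->3]=1 ship[1->2]=1 ship[0->1]=1 prod=2 -> [12 7 3 1]
Step 5: demand=4,sold=1 ship[2->3]=1 ship[1->2]=1 ship[0->1]=1 prod=2 -> [13 7 3 1]
Step 6: demand=4,sold=1 ship[2->3]=1 ship[1->2]=1 ship[0->1]=1 prod=2 -> [14 7 3 1]
Step 7: demand=4,sold=1 ship[2->3]=1 ship[1->2]=1 ship[0->1]=1 prod=2 -> [15 7 3 1]
Step 8: demand=4,sold=1 ship[2->3]=1 ship[1->2]=1 ship[0->1]=1 prod=2 -> [16 7 3 1]
Step 9: demand=4,sold=1 ship[2->3]=1 ship[1->2]=1 ship[0->1]=1 prod=2 -> [17 7 3 1]
Step 10: demand=4,sold=1 ship[2->3]=1 ship[1->2]=1 ship[0->1]=1 prod=2 -> [18 7 3 1]
Step 11: demand=4,sold=1 ship[2->3]=1 ship[1->2]=1 ship[0->1]=1 prod=2 -> [19 7 3 1]
Step 12: demand=4,sold=1 ship[2->3]=1 ship[1->2]=1 ship[0->1]=1 prod=2 -> [20 7 3 1]
First stockout at step 4

4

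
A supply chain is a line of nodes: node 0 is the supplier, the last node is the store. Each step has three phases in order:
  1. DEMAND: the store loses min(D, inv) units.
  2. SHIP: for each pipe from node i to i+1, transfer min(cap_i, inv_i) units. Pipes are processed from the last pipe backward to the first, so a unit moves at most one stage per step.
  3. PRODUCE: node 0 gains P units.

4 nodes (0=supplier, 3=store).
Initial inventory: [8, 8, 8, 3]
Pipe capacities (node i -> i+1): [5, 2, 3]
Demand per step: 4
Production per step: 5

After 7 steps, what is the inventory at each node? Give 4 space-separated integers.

Step 1: demand=4,sold=3 ship[2->3]=3 ship[1->2]=2 ship[0->1]=5 prod=5 -> inv=[8 11 7 3]
Step 2: demand=4,sold=3 ship[2->3]=3 ship[1->2]=2 ship[0->1]=5 prod=5 -> inv=[8 14 6 3]
Step 3: demand=4,sold=3 ship[2->3]=3 ship[1->2]=2 ship[0->1]=5 prod=5 -> inv=[8 17 5 3]
Step 4: demand=4,sold=3 ship[2->3]=3 ship[1->2]=2 ship[0->1]=5 prod=5 -> inv=[8 20 4 3]
Step 5: demand=4,sold=3 ship[2->3]=3 ship[1->2]=2 ship[0->1]=5 prod=5 -> inv=[8 23 3 3]
Step 6: demand=4,sold=3 ship[2->3]=3 ship[1->2]=2 ship[0->1]=5 prod=5 -> inv=[8 26 2 3]
Step 7: demand=4,sold=3 ship[2->3]=2 ship[1->2]=2 ship[0->1]=5 prod=5 -> inv=[8 29 2 2]

8 29 2 2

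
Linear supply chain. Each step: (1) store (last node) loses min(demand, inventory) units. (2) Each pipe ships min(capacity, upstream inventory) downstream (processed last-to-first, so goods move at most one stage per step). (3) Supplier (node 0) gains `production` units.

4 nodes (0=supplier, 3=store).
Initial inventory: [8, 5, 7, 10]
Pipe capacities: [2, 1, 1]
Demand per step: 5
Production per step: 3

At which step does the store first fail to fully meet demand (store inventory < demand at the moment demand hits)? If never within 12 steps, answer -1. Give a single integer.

Step 1: demand=5,sold=5 ship[2->3]=1 ship[1->2]=1 ship[0->1]=2 prod=3 -> [9 6 7 6]
Step 2: demand=5,sold=5 ship[2->3]=1 ship[1->2]=1 ship[0->1]=2 prod=3 -> [10 7 7 2]
Step 3: demand=5,sold=2 ship[2->3]=1 ship[1->2]=1 ship[0->1]=2 prod=3 -> [11 8 7 1]
Step 4: demand=5,sold=1 ship[2->3]=1 ship[1->2]=1 ship[0->1]=2 prod=3 -> [12 9 7 1]
Step 5: demand=5,sold=1 ship[2->3]=1 ship[1->2]=1 ship[0->1]=2 prod=3 -> [13 10 7 1]
Step 6: demand=5,sold=1 ship[2->3]=1 ship[1->2]=1 ship[0->1]=2 prod=3 -> [14 11 7 1]
Step 7: demand=5,sold=1 ship[2->3]=1 ship[1->2]=1 ship[0->1]=2 prod=3 -> [15 12 7 1]
Step 8: demand=5,sold=1 ship[2->3]=1 ship[1->2]=1 ship[0->1]=2 prod=3 -> [16 13 7 1]
Step 9: demand=5,sold=1 ship[2->3]=1 ship[1->2]=1 ship[0->1]=2 prod=3 -> [17 14 7 1]
Step 10: demand=5,sold=1 ship[2->3]=1 ship[1->2]=1 ship[0->1]=2 prod=3 -> [18 15 7 1]
Step 11: demand=5,sold=1 ship[2->3]=1 ship[1->2]=1 ship[0->1]=2 prod=3 -> [19 16 7 1]
Step 12: demand=5,sold=1 ship[2->3]=1 ship[1->2]=1 ship[0->1]=2 prod=3 -> [20 17 7 1]
First stockout at step 3

3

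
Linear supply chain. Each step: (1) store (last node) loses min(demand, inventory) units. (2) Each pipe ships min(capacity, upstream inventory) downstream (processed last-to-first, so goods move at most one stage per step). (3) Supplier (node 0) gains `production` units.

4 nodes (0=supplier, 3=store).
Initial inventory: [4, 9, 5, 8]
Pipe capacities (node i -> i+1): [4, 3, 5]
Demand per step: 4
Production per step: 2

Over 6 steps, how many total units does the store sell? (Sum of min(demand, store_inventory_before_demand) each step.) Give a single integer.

Answer: 24

Derivation:
Step 1: sold=4 (running total=4) -> [2 10 3 9]
Step 2: sold=4 (running total=8) -> [2 9 3 8]
Step 3: sold=4 (running total=12) -> [2 8 3 7]
Step 4: sold=4 (running total=16) -> [2 7 3 6]
Step 5: sold=4 (running total=20) -> [2 6 3 5]
Step 6: sold=4 (running total=24) -> [2 5 3 4]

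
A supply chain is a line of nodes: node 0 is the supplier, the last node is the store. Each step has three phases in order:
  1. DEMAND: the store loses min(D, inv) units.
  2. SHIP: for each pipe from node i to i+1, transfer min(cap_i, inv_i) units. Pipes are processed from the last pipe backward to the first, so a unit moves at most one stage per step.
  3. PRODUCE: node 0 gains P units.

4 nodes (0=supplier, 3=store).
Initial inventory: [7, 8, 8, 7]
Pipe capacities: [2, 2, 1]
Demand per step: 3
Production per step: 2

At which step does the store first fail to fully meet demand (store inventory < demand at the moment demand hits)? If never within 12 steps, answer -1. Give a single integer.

Step 1: demand=3,sold=3 ship[2->3]=1 ship[1->2]=2 ship[0->1]=2 prod=2 -> [7 8 9 5]
Step 2: demand=3,sold=3 ship[2->3]=1 ship[1->2]=2 ship[0->1]=2 prod=2 -> [7 8 10 3]
Step 3: demand=3,sold=3 ship[2->3]=1 ship[1->2]=2 ship[0->1]=2 prod=2 -> [7 8 11 1]
Step 4: demand=3,sold=1 ship[2->3]=1 ship[1->2]=2 ship[0->1]=2 prod=2 -> [7 8 12 1]
Step 5: demand=3,sold=1 ship[2->3]=1 ship[1->2]=2 ship[0->1]=2 prod=2 -> [7 8 13 1]
Step 6: demand=3,sold=1 ship[2->3]=1 ship[1->2]=2 ship[0->1]=2 prod=2 -> [7 8 14 1]
Step 7: demand=3,sold=1 ship[2->3]=1 ship[1->2]=2 ship[0->1]=2 prod=2 -> [7 8 15 1]
Step 8: demand=3,sold=1 ship[2->3]=1 ship[1->2]=2 ship[0->1]=2 prod=2 -> [7 8 16 1]
Step 9: demand=3,sold=1 ship[2->3]=1 ship[1->2]=2 ship[0->1]=2 prod=2 -> [7 8 17 1]
Step 10: demand=3,sold=1 ship[2->3]=1 ship[1->2]=2 ship[0->1]=2 prod=2 -> [7 8 18 1]
Step 11: demand=3,sold=1 ship[2->3]=1 ship[1->2]=2 ship[0->1]=2 prod=2 -> [7 8 19 1]
Step 12: demand=3,sold=1 ship[2->3]=1 ship[1->2]=2 ship[0->1]=2 prod=2 -> [7 8 20 1]
First stockout at step 4

4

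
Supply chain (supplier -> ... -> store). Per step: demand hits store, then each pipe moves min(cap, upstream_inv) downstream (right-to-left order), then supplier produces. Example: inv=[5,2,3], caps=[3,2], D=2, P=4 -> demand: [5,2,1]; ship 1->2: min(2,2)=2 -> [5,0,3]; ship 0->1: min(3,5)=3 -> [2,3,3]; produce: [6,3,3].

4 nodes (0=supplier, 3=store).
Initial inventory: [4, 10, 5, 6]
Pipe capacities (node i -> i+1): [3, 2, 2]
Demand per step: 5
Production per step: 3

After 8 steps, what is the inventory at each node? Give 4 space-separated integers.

Step 1: demand=5,sold=5 ship[2->3]=2 ship[1->2]=2 ship[0->1]=3 prod=3 -> inv=[4 11 5 3]
Step 2: demand=5,sold=3 ship[2->3]=2 ship[1->2]=2 ship[0->1]=3 prod=3 -> inv=[4 12 5 2]
Step 3: demand=5,sold=2 ship[2->3]=2 ship[1->2]=2 ship[0->1]=3 prod=3 -> inv=[4 13 5 2]
Step 4: demand=5,sold=2 ship[2->3]=2 ship[1->2]=2 ship[0->1]=3 prod=3 -> inv=[4 14 5 2]
Step 5: demand=5,sold=2 ship[2->3]=2 ship[1->2]=2 ship[0->1]=3 prod=3 -> inv=[4 15 5 2]
Step 6: demand=5,sold=2 ship[2->3]=2 ship[1->2]=2 ship[0->1]=3 prod=3 -> inv=[4 16 5 2]
Step 7: demand=5,sold=2 ship[2->3]=2 ship[1->2]=2 ship[0->1]=3 prod=3 -> inv=[4 17 5 2]
Step 8: demand=5,sold=2 ship[2->3]=2 ship[1->2]=2 ship[0->1]=3 prod=3 -> inv=[4 18 5 2]

4 18 5 2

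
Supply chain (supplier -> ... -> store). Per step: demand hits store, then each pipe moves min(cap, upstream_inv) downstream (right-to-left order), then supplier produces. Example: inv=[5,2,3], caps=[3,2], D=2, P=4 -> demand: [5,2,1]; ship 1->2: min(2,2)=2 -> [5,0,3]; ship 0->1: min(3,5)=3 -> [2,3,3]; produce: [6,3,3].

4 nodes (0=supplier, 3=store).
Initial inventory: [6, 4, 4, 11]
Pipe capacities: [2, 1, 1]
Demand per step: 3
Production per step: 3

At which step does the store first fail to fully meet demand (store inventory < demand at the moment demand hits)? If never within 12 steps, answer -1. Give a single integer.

Step 1: demand=3,sold=3 ship[2->3]=1 ship[1->2]=1 ship[0->1]=2 prod=3 -> [7 5 4 9]
Step 2: demand=3,sold=3 ship[2->3]=1 ship[1->2]=1 ship[0->1]=2 prod=3 -> [8 6 4 7]
Step 3: demand=3,sold=3 ship[2->3]=1 ship[1->2]=1 ship[0->1]=2 prod=3 -> [9 7 4 5]
Step 4: demand=3,sold=3 ship[2->3]=1 ship[1->2]=1 ship[0->1]=2 prod=3 -> [10 8 4 3]
Step 5: demand=3,sold=3 ship[2->3]=1 ship[1->2]=1 ship[0->1]=2 prod=3 -> [11 9 4 1]
Step 6: demand=3,sold=1 ship[2->3]=1 ship[1->2]=1 ship[0->1]=2 prod=3 -> [12 10 4 1]
Step 7: demand=3,sold=1 ship[2->3]=1 ship[1->2]=1 ship[0->1]=2 prod=3 -> [13 11 4 1]
Step 8: demand=3,sold=1 ship[2->3]=1 ship[1->2]=1 ship[0->1]=2 prod=3 -> [14 12 4 1]
Step 9: demand=3,sold=1 ship[2->3]=1 ship[1->2]=1 ship[0->1]=2 prod=3 -> [15 13 4 1]
Step 10: demand=3,sold=1 ship[2->3]=1 ship[1->2]=1 ship[0->1]=2 prod=3 -> [16 14 4 1]
Step 11: demand=3,sold=1 ship[2->3]=1 ship[1->2]=1 ship[0->1]=2 prod=3 -> [17 15 4 1]
Step 12: demand=3,sold=1 ship[2->3]=1 ship[1->2]=1 ship[0->1]=2 prod=3 -> [18 16 4 1]
First stockout at step 6

6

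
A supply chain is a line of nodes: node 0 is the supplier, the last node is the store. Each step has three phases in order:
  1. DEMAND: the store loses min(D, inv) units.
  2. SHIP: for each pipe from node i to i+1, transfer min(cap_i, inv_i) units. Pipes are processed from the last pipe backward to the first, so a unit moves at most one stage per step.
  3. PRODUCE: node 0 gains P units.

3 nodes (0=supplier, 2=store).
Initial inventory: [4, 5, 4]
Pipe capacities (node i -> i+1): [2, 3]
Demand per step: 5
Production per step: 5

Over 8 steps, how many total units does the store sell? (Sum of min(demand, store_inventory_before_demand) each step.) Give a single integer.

Answer: 21

Derivation:
Step 1: sold=4 (running total=4) -> [7 4 3]
Step 2: sold=3 (running total=7) -> [10 3 3]
Step 3: sold=3 (running total=10) -> [13 2 3]
Step 4: sold=3 (running total=13) -> [16 2 2]
Step 5: sold=2 (running total=15) -> [19 2 2]
Step 6: sold=2 (running total=17) -> [22 2 2]
Step 7: sold=2 (running total=19) -> [25 2 2]
Step 8: sold=2 (running total=21) -> [28 2 2]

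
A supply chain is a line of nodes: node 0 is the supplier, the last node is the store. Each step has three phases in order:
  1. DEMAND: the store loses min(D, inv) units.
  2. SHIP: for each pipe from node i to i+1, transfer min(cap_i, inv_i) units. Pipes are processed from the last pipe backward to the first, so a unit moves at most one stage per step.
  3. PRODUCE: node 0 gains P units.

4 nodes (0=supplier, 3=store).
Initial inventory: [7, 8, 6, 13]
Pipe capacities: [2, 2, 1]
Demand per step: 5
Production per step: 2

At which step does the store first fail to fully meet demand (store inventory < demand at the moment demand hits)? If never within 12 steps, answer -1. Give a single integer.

Step 1: demand=5,sold=5 ship[2->3]=1 ship[1->2]=2 ship[0->1]=2 prod=2 -> [7 8 7 9]
Step 2: demand=5,sold=5 ship[2->3]=1 ship[1->2]=2 ship[0->1]=2 prod=2 -> [7 8 8 5]
Step 3: demand=5,sold=5 ship[2->3]=1 ship[1->2]=2 ship[0->1]=2 prod=2 -> [7 8 9 1]
Step 4: demand=5,sold=1 ship[2->3]=1 ship[1->2]=2 ship[0->1]=2 prod=2 -> [7 8 10 1]
Step 5: demand=5,sold=1 ship[2->3]=1 ship[1->2]=2 ship[0->1]=2 prod=2 -> [7 8 11 1]
Step 6: demand=5,sold=1 ship[2->3]=1 ship[1->2]=2 ship[0->1]=2 prod=2 -> [7 8 12 1]
Step 7: demand=5,sold=1 ship[2->3]=1 ship[1->2]=2 ship[0->1]=2 prod=2 -> [7 8 13 1]
Step 8: demand=5,sold=1 ship[2->3]=1 ship[1->2]=2 ship[0->1]=2 prod=2 -> [7 8 14 1]
Step 9: demand=5,sold=1 ship[2->3]=1 ship[1->2]=2 ship[0->1]=2 prod=2 -> [7 8 15 1]
Step 10: demand=5,sold=1 ship[2->3]=1 ship[1->2]=2 ship[0->1]=2 prod=2 -> [7 8 16 1]
Step 11: demand=5,sold=1 ship[2->3]=1 ship[1->2]=2 ship[0->1]=2 prod=2 -> [7 8 17 1]
Step 12: demand=5,sold=1 ship[2->3]=1 ship[1->2]=2 ship[0->1]=2 prod=2 -> [7 8 18 1]
First stockout at step 4

4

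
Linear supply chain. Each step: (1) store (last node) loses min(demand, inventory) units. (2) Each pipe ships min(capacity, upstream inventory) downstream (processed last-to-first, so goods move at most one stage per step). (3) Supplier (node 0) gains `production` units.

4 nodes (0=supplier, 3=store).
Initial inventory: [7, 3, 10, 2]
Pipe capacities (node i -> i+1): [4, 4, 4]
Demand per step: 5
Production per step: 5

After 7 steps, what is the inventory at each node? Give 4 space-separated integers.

Step 1: demand=5,sold=2 ship[2->3]=4 ship[1->2]=3 ship[0->1]=4 prod=5 -> inv=[8 4 9 4]
Step 2: demand=5,sold=4 ship[2->3]=4 ship[1->2]=4 ship[0->1]=4 prod=5 -> inv=[9 4 9 4]
Step 3: demand=5,sold=4 ship[2->3]=4 ship[1->2]=4 ship[0->1]=4 prod=5 -> inv=[10 4 9 4]
Step 4: demand=5,sold=4 ship[2->3]=4 ship[1->2]=4 ship[0->1]=4 prod=5 -> inv=[11 4 9 4]
Step 5: demand=5,sold=4 ship[2->3]=4 ship[1->2]=4 ship[0->1]=4 prod=5 -> inv=[12 4 9 4]
Step 6: demand=5,sold=4 ship[2->3]=4 ship[1->2]=4 ship[0->1]=4 prod=5 -> inv=[13 4 9 4]
Step 7: demand=5,sold=4 ship[2->3]=4 ship[1->2]=4 ship[0->1]=4 prod=5 -> inv=[14 4 9 4]

14 4 9 4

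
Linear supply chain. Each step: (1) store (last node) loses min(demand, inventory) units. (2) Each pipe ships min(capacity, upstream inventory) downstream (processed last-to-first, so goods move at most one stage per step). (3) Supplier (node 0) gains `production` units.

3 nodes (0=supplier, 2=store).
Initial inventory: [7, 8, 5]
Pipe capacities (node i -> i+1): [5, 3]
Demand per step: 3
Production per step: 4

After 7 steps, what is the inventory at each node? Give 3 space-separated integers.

Step 1: demand=3,sold=3 ship[1->2]=3 ship[0->1]=5 prod=4 -> inv=[6 10 5]
Step 2: demand=3,sold=3 ship[1->2]=3 ship[0->1]=5 prod=4 -> inv=[5 12 5]
Step 3: demand=3,sold=3 ship[1->2]=3 ship[0->1]=5 prod=4 -> inv=[4 14 5]
Step 4: demand=3,sold=3 ship[1->2]=3 ship[0->1]=4 prod=4 -> inv=[4 15 5]
Step 5: demand=3,sold=3 ship[1->2]=3 ship[0->1]=4 prod=4 -> inv=[4 16 5]
Step 6: demand=3,sold=3 ship[1->2]=3 ship[0->1]=4 prod=4 -> inv=[4 17 5]
Step 7: demand=3,sold=3 ship[1->2]=3 ship[0->1]=4 prod=4 -> inv=[4 18 5]

4 18 5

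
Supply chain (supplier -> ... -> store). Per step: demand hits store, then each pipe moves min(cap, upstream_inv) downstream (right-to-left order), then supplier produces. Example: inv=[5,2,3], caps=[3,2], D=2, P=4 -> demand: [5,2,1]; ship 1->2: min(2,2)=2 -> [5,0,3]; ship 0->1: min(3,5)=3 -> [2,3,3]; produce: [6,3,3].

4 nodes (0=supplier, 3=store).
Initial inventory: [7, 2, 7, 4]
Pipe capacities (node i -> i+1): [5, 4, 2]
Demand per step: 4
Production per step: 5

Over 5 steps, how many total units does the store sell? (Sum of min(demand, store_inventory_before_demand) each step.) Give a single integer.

Answer: 12

Derivation:
Step 1: sold=4 (running total=4) -> [7 5 7 2]
Step 2: sold=2 (running total=6) -> [7 6 9 2]
Step 3: sold=2 (running total=8) -> [7 7 11 2]
Step 4: sold=2 (running total=10) -> [7 8 13 2]
Step 5: sold=2 (running total=12) -> [7 9 15 2]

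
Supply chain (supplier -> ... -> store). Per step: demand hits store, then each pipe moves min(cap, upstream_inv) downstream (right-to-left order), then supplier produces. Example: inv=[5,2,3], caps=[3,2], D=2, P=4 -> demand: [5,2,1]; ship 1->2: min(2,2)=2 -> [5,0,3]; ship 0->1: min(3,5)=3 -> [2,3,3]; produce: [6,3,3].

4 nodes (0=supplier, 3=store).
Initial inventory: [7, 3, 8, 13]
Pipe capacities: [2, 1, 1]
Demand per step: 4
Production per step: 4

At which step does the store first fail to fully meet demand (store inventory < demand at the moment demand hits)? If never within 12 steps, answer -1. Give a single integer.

Step 1: demand=4,sold=4 ship[2->3]=1 ship[1->2]=1 ship[0->1]=2 prod=4 -> [9 4 8 10]
Step 2: demand=4,sold=4 ship[2->3]=1 ship[1->2]=1 ship[0->1]=2 prod=4 -> [11 5 8 7]
Step 3: demand=4,sold=4 ship[2->3]=1 ship[1->2]=1 ship[0->1]=2 prod=4 -> [13 6 8 4]
Step 4: demand=4,sold=4 ship[2->3]=1 ship[1->2]=1 ship[0->1]=2 prod=4 -> [15 7 8 1]
Step 5: demand=4,sold=1 ship[2->3]=1 ship[1->2]=1 ship[0->1]=2 prod=4 -> [17 8 8 1]
Step 6: demand=4,sold=1 ship[2->3]=1 ship[1->2]=1 ship[0->1]=2 prod=4 -> [19 9 8 1]
Step 7: demand=4,sold=1 ship[2->3]=1 ship[1->2]=1 ship[0->1]=2 prod=4 -> [21 10 8 1]
Step 8: demand=4,sold=1 ship[2->3]=1 ship[1->2]=1 ship[0->1]=2 prod=4 -> [23 11 8 1]
Step 9: demand=4,sold=1 ship[2->3]=1 ship[1->2]=1 ship[0->1]=2 prod=4 -> [25 12 8 1]
Step 10: demand=4,sold=1 ship[2->3]=1 ship[1->2]=1 ship[0->1]=2 prod=4 -> [27 13 8 1]
Step 11: demand=4,sold=1 ship[2->3]=1 ship[1->2]=1 ship[0->1]=2 prod=4 -> [29 14 8 1]
Step 12: demand=4,sold=1 ship[2->3]=1 ship[1->2]=1 ship[0->1]=2 prod=4 -> [31 15 8 1]
First stockout at step 5

5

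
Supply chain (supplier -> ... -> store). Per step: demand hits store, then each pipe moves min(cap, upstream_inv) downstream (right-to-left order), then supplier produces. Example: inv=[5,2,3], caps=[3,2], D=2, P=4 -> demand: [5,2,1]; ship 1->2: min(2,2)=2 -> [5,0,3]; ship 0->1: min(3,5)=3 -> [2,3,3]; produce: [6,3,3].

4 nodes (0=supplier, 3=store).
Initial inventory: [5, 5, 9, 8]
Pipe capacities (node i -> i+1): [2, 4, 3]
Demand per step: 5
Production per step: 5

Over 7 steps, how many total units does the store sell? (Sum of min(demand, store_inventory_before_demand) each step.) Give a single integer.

Step 1: sold=5 (running total=5) -> [8 3 10 6]
Step 2: sold=5 (running total=10) -> [11 2 10 4]
Step 3: sold=4 (running total=14) -> [14 2 9 3]
Step 4: sold=3 (running total=17) -> [17 2 8 3]
Step 5: sold=3 (running total=20) -> [20 2 7 3]
Step 6: sold=3 (running total=23) -> [23 2 6 3]
Step 7: sold=3 (running total=26) -> [26 2 5 3]

Answer: 26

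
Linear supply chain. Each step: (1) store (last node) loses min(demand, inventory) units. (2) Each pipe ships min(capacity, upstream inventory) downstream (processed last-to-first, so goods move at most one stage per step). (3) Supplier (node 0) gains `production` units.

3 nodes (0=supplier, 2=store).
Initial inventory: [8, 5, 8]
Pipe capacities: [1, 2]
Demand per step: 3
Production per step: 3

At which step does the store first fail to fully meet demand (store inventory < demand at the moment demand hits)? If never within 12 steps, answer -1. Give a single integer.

Step 1: demand=3,sold=3 ship[1->2]=2 ship[0->1]=1 prod=3 -> [10 4 7]
Step 2: demand=3,sold=3 ship[1->2]=2 ship[0->1]=1 prod=3 -> [12 3 6]
Step 3: demand=3,sold=3 ship[1->2]=2 ship[0->1]=1 prod=3 -> [14 2 5]
Step 4: demand=3,sold=3 ship[1->2]=2 ship[0->1]=1 prod=3 -> [16 1 4]
Step 5: demand=3,sold=3 ship[1->2]=1 ship[0->1]=1 prod=3 -> [18 1 2]
Step 6: demand=3,sold=2 ship[1->2]=1 ship[0->1]=1 prod=3 -> [20 1 1]
Step 7: demand=3,sold=1 ship[1->2]=1 ship[0->1]=1 prod=3 -> [22 1 1]
Step 8: demand=3,sold=1 ship[1->2]=1 ship[0->1]=1 prod=3 -> [24 1 1]
Step 9: demand=3,sold=1 ship[1->2]=1 ship[0->1]=1 prod=3 -> [26 1 1]
Step 10: demand=3,sold=1 ship[1->2]=1 ship[0->1]=1 prod=3 -> [28 1 1]
Step 11: demand=3,sold=1 ship[1->2]=1 ship[0->1]=1 prod=3 -> [30 1 1]
Step 12: demand=3,sold=1 ship[1->2]=1 ship[0->1]=1 prod=3 -> [32 1 1]
First stockout at step 6

6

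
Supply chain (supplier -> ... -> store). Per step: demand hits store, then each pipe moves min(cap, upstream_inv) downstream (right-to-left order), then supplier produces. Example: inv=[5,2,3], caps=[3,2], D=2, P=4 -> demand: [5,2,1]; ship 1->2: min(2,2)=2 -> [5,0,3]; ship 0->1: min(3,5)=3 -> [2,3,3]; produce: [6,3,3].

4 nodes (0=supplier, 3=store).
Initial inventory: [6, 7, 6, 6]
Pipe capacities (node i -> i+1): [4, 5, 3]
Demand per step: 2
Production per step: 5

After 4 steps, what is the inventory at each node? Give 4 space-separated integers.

Step 1: demand=2,sold=2 ship[2->3]=3 ship[1->2]=5 ship[0->1]=4 prod=5 -> inv=[7 6 8 7]
Step 2: demand=2,sold=2 ship[2->3]=3 ship[1->2]=5 ship[0->1]=4 prod=5 -> inv=[8 5 10 8]
Step 3: demand=2,sold=2 ship[2->3]=3 ship[1->2]=5 ship[0->1]=4 prod=5 -> inv=[9 4 12 9]
Step 4: demand=2,sold=2 ship[2->3]=3 ship[1->2]=4 ship[0->1]=4 prod=5 -> inv=[10 4 13 10]

10 4 13 10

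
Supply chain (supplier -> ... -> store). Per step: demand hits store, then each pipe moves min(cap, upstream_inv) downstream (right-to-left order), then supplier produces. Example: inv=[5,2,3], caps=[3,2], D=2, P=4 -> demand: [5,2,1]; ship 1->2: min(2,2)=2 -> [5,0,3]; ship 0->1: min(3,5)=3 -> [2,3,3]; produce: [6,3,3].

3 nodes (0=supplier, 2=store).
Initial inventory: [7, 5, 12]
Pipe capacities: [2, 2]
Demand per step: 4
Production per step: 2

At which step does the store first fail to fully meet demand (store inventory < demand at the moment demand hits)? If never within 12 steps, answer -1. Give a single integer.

Step 1: demand=4,sold=4 ship[1->2]=2 ship[0->1]=2 prod=2 -> [7 5 10]
Step 2: demand=4,sold=4 ship[1->2]=2 ship[0->1]=2 prod=2 -> [7 5 8]
Step 3: demand=4,sold=4 ship[1->2]=2 ship[0->1]=2 prod=2 -> [7 5 6]
Step 4: demand=4,sold=4 ship[1->2]=2 ship[0->1]=2 prod=2 -> [7 5 4]
Step 5: demand=4,sold=4 ship[1->2]=2 ship[0->1]=2 prod=2 -> [7 5 2]
Step 6: demand=4,sold=2 ship[1->2]=2 ship[0->1]=2 prod=2 -> [7 5 2]
Step 7: demand=4,sold=2 ship[1->2]=2 ship[0->1]=2 prod=2 -> [7 5 2]
Step 8: demand=4,sold=2 ship[1->2]=2 ship[0->1]=2 prod=2 -> [7 5 2]
Step 9: demand=4,sold=2 ship[1->2]=2 ship[0->1]=2 prod=2 -> [7 5 2]
Step 10: demand=4,sold=2 ship[1->2]=2 ship[0->1]=2 prod=2 -> [7 5 2]
Step 11: demand=4,sold=2 ship[1->2]=2 ship[0->1]=2 prod=2 -> [7 5 2]
Step 12: demand=4,sold=2 ship[1->2]=2 ship[0->1]=2 prod=2 -> [7 5 2]
First stockout at step 6

6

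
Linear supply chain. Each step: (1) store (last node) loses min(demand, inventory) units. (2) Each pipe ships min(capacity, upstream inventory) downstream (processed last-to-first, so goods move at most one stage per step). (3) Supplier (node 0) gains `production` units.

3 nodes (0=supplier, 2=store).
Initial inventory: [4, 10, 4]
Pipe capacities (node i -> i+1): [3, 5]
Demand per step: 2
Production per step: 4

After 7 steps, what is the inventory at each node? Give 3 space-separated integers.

Step 1: demand=2,sold=2 ship[1->2]=5 ship[0->1]=3 prod=4 -> inv=[5 8 7]
Step 2: demand=2,sold=2 ship[1->2]=5 ship[0->1]=3 prod=4 -> inv=[6 6 10]
Step 3: demand=2,sold=2 ship[1->2]=5 ship[0->1]=3 prod=4 -> inv=[7 4 13]
Step 4: demand=2,sold=2 ship[1->2]=4 ship[0->1]=3 prod=4 -> inv=[8 3 15]
Step 5: demand=2,sold=2 ship[1->2]=3 ship[0->1]=3 prod=4 -> inv=[9 3 16]
Step 6: demand=2,sold=2 ship[1->2]=3 ship[0->1]=3 prod=4 -> inv=[10 3 17]
Step 7: demand=2,sold=2 ship[1->2]=3 ship[0->1]=3 prod=4 -> inv=[11 3 18]

11 3 18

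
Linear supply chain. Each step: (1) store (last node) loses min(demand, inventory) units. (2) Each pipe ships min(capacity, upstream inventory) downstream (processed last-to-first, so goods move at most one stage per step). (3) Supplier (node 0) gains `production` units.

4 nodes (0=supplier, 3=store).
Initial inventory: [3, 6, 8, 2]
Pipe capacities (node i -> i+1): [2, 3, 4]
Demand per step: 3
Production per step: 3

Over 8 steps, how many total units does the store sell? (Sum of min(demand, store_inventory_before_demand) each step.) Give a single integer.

Step 1: sold=2 (running total=2) -> [4 5 7 4]
Step 2: sold=3 (running total=5) -> [5 4 6 5]
Step 3: sold=3 (running total=8) -> [6 3 5 6]
Step 4: sold=3 (running total=11) -> [7 2 4 7]
Step 5: sold=3 (running total=14) -> [8 2 2 8]
Step 6: sold=3 (running total=17) -> [9 2 2 7]
Step 7: sold=3 (running total=20) -> [10 2 2 6]
Step 8: sold=3 (running total=23) -> [11 2 2 5]

Answer: 23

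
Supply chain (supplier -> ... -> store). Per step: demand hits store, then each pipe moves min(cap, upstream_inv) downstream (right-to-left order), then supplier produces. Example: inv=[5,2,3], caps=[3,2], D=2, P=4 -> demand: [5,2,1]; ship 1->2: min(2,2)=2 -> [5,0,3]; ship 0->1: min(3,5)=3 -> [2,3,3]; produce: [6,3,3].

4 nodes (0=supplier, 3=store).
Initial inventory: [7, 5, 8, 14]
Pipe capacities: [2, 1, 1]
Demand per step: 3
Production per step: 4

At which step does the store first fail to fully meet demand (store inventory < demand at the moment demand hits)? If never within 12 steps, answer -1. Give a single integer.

Step 1: demand=3,sold=3 ship[2->3]=1 ship[1->2]=1 ship[0->1]=2 prod=4 -> [9 6 8 12]
Step 2: demand=3,sold=3 ship[2->3]=1 ship[1->2]=1 ship[0->1]=2 prod=4 -> [11 7 8 10]
Step 3: demand=3,sold=3 ship[2->3]=1 ship[1->2]=1 ship[0->1]=2 prod=4 -> [13 8 8 8]
Step 4: demand=3,sold=3 ship[2->3]=1 ship[1->2]=1 ship[0->1]=2 prod=4 -> [15 9 8 6]
Step 5: demand=3,sold=3 ship[2->3]=1 ship[1->2]=1 ship[0->1]=2 prod=4 -> [17 10 8 4]
Step 6: demand=3,sold=3 ship[2->3]=1 ship[1->2]=1 ship[0->1]=2 prod=4 -> [19 11 8 2]
Step 7: demand=3,sold=2 ship[2->3]=1 ship[1->2]=1 ship[0->1]=2 prod=4 -> [21 12 8 1]
Step 8: demand=3,sold=1 ship[2->3]=1 ship[1->2]=1 ship[0->1]=2 prod=4 -> [23 13 8 1]
Step 9: demand=3,sold=1 ship[2->3]=1 ship[1->2]=1 ship[0->1]=2 prod=4 -> [25 14 8 1]
Step 10: demand=3,sold=1 ship[2->3]=1 ship[1->2]=1 ship[0->1]=2 prod=4 -> [27 15 8 1]
Step 11: demand=3,sold=1 ship[2->3]=1 ship[1->2]=1 ship[0->1]=2 prod=4 -> [29 16 8 1]
Step 12: demand=3,sold=1 ship[2->3]=1 ship[1->2]=1 ship[0->1]=2 prod=4 -> [31 17 8 1]
First stockout at step 7

7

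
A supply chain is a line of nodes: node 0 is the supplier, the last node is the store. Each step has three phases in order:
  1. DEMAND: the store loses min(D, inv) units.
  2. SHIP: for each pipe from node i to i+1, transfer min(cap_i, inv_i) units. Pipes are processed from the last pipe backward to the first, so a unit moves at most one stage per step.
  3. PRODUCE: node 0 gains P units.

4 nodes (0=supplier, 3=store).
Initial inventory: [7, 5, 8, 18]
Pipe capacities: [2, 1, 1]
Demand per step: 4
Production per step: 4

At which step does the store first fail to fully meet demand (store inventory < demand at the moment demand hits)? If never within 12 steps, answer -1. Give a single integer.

Step 1: demand=4,sold=4 ship[2->3]=1 ship[1->2]=1 ship[0->1]=2 prod=4 -> [9 6 8 15]
Step 2: demand=4,sold=4 ship[2->3]=1 ship[1->2]=1 ship[0->1]=2 prod=4 -> [11 7 8 12]
Step 3: demand=4,sold=4 ship[2->3]=1 ship[1->2]=1 ship[0->1]=2 prod=4 -> [13 8 8 9]
Step 4: demand=4,sold=4 ship[2->3]=1 ship[1->2]=1 ship[0->1]=2 prod=4 -> [15 9 8 6]
Step 5: demand=4,sold=4 ship[2->3]=1 ship[1->2]=1 ship[0->1]=2 prod=4 -> [17 10 8 3]
Step 6: demand=4,sold=3 ship[2->3]=1 ship[1->2]=1 ship[0->1]=2 prod=4 -> [19 11 8 1]
Step 7: demand=4,sold=1 ship[2->3]=1 ship[1->2]=1 ship[0->1]=2 prod=4 -> [21 12 8 1]
Step 8: demand=4,sold=1 ship[2->3]=1 ship[1->2]=1 ship[0->1]=2 prod=4 -> [23 13 8 1]
Step 9: demand=4,sold=1 ship[2->3]=1 ship[1->2]=1 ship[0->1]=2 prod=4 -> [25 14 8 1]
Step 10: demand=4,sold=1 ship[2->3]=1 ship[1->2]=1 ship[0->1]=2 prod=4 -> [27 15 8 1]
Step 11: demand=4,sold=1 ship[2->3]=1 ship[1->2]=1 ship[0->1]=2 prod=4 -> [29 16 8 1]
Step 12: demand=4,sold=1 ship[2->3]=1 ship[1->2]=1 ship[0->1]=2 prod=4 -> [31 17 8 1]
First stockout at step 6

6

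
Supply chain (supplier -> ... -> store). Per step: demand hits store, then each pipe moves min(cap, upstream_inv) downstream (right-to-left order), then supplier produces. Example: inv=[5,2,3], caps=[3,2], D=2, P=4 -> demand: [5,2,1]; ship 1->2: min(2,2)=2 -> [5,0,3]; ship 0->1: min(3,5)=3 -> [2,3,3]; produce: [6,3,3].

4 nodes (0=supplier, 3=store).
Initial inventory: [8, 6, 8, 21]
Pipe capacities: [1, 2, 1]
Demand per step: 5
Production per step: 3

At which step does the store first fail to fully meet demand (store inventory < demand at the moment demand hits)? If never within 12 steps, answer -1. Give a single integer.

Step 1: demand=5,sold=5 ship[2->3]=1 ship[1->2]=2 ship[0->1]=1 prod=3 -> [10 5 9 17]
Step 2: demand=5,sold=5 ship[2->3]=1 ship[1->2]=2 ship[0->1]=1 prod=3 -> [12 4 10 13]
Step 3: demand=5,sold=5 ship[2->3]=1 ship[1->2]=2 ship[0->1]=1 prod=3 -> [14 3 11 9]
Step 4: demand=5,sold=5 ship[2->3]=1 ship[1->2]=2 ship[0->1]=1 prod=3 -> [16 2 12 5]
Step 5: demand=5,sold=5 ship[2->3]=1 ship[1->2]=2 ship[0->1]=1 prod=3 -> [18 1 13 1]
Step 6: demand=5,sold=1 ship[2->3]=1 ship[1->2]=1 ship[0->1]=1 prod=3 -> [20 1 13 1]
Step 7: demand=5,sold=1 ship[2->3]=1 ship[1->2]=1 ship[0->1]=1 prod=3 -> [22 1 13 1]
Step 8: demand=5,sold=1 ship[2->3]=1 ship[1->2]=1 ship[0->1]=1 prod=3 -> [24 1 13 1]
Step 9: demand=5,sold=1 ship[2->3]=1 ship[1->2]=1 ship[0->1]=1 prod=3 -> [26 1 13 1]
Step 10: demand=5,sold=1 ship[2->3]=1 ship[1->2]=1 ship[0->1]=1 prod=3 -> [28 1 13 1]
Step 11: demand=5,sold=1 ship[2->3]=1 ship[1->2]=1 ship[0->1]=1 prod=3 -> [30 1 13 1]
Step 12: demand=5,sold=1 ship[2->3]=1 ship[1->2]=1 ship[0->1]=1 prod=3 -> [32 1 13 1]
First stockout at step 6

6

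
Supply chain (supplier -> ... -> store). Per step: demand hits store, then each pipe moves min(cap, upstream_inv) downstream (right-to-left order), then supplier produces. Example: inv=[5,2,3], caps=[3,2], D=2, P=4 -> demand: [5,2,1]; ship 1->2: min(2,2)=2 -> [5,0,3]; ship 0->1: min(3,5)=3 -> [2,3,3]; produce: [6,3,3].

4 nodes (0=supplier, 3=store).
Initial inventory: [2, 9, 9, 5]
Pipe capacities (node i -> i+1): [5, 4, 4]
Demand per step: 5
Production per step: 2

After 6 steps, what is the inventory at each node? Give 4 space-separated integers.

Step 1: demand=5,sold=5 ship[2->3]=4 ship[1->2]=4 ship[0->1]=2 prod=2 -> inv=[2 7 9 4]
Step 2: demand=5,sold=4 ship[2->3]=4 ship[1->2]=4 ship[0->1]=2 prod=2 -> inv=[2 5 9 4]
Step 3: demand=5,sold=4 ship[2->3]=4 ship[1->2]=4 ship[0->1]=2 prod=2 -> inv=[2 3 9 4]
Step 4: demand=5,sold=4 ship[2->3]=4 ship[1->2]=3 ship[0->1]=2 prod=2 -> inv=[2 2 8 4]
Step 5: demand=5,sold=4 ship[2->3]=4 ship[1->2]=2 ship[0->1]=2 prod=2 -> inv=[2 2 6 4]
Step 6: demand=5,sold=4 ship[2->3]=4 ship[1->2]=2 ship[0->1]=2 prod=2 -> inv=[2 2 4 4]

2 2 4 4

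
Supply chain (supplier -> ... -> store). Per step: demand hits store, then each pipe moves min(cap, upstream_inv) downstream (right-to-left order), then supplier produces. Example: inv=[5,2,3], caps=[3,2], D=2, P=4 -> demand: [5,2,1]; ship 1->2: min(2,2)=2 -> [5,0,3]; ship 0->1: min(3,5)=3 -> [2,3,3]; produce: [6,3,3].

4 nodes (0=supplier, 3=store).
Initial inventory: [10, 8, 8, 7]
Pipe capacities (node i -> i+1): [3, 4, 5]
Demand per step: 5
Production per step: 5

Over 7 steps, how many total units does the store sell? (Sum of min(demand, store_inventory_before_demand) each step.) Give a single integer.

Step 1: sold=5 (running total=5) -> [12 7 7 7]
Step 2: sold=5 (running total=10) -> [14 6 6 7]
Step 3: sold=5 (running total=15) -> [16 5 5 7]
Step 4: sold=5 (running total=20) -> [18 4 4 7]
Step 5: sold=5 (running total=25) -> [20 3 4 6]
Step 6: sold=5 (running total=30) -> [22 3 3 5]
Step 7: sold=5 (running total=35) -> [24 3 3 3]

Answer: 35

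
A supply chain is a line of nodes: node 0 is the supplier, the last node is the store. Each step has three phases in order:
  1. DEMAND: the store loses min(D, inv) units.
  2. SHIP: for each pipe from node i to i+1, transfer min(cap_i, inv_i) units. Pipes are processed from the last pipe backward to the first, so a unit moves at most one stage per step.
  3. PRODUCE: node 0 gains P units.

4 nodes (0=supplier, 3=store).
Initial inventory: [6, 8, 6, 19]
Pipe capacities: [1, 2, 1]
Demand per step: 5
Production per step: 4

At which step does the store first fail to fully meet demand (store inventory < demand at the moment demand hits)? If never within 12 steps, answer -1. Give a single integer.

Step 1: demand=5,sold=5 ship[2->3]=1 ship[1->2]=2 ship[0->1]=1 prod=4 -> [9 7 7 15]
Step 2: demand=5,sold=5 ship[2->3]=1 ship[1->2]=2 ship[0->1]=1 prod=4 -> [12 6 8 11]
Step 3: demand=5,sold=5 ship[2->3]=1 ship[1->2]=2 ship[0->1]=1 prod=4 -> [15 5 9 7]
Step 4: demand=5,sold=5 ship[2->3]=1 ship[1->2]=2 ship[0->1]=1 prod=4 -> [18 4 10 3]
Step 5: demand=5,sold=3 ship[2->3]=1 ship[1->2]=2 ship[0->1]=1 prod=4 -> [21 3 11 1]
Step 6: demand=5,sold=1 ship[2->3]=1 ship[1->2]=2 ship[0->1]=1 prod=4 -> [24 2 12 1]
Step 7: demand=5,sold=1 ship[2->3]=1 ship[1->2]=2 ship[0->1]=1 prod=4 -> [27 1 13 1]
Step 8: demand=5,sold=1 ship[2->3]=1 ship[1->2]=1 ship[0->1]=1 prod=4 -> [30 1 13 1]
Step 9: demand=5,sold=1 ship[2->3]=1 ship[1->2]=1 ship[0->1]=1 prod=4 -> [33 1 13 1]
Step 10: demand=5,sold=1 ship[2->3]=1 ship[1->2]=1 ship[0->1]=1 prod=4 -> [36 1 13 1]
Step 11: demand=5,sold=1 ship[2->3]=1 ship[1->2]=1 ship[0->1]=1 prod=4 -> [39 1 13 1]
Step 12: demand=5,sold=1 ship[2->3]=1 ship[1->2]=1 ship[0->1]=1 prod=4 -> [42 1 13 1]
First stockout at step 5

5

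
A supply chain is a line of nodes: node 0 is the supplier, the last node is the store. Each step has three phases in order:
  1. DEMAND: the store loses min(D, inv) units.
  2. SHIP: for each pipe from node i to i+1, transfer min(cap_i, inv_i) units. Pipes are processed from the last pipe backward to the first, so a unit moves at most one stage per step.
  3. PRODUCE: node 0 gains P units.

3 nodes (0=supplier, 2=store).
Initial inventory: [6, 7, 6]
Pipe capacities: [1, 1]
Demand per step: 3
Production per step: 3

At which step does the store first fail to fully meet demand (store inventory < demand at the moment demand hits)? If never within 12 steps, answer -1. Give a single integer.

Step 1: demand=3,sold=3 ship[1->2]=1 ship[0->1]=1 prod=3 -> [8 7 4]
Step 2: demand=3,sold=3 ship[1->2]=1 ship[0->1]=1 prod=3 -> [10 7 2]
Step 3: demand=3,sold=2 ship[1->2]=1 ship[0->1]=1 prod=3 -> [12 7 1]
Step 4: demand=3,sold=1 ship[1->2]=1 ship[0->1]=1 prod=3 -> [14 7 1]
Step 5: demand=3,sold=1 ship[1->2]=1 ship[0->1]=1 prod=3 -> [16 7 1]
Step 6: demand=3,sold=1 ship[1->2]=1 ship[0->1]=1 prod=3 -> [18 7 1]
Step 7: demand=3,sold=1 ship[1->2]=1 ship[0->1]=1 prod=3 -> [20 7 1]
Step 8: demand=3,sold=1 ship[1->2]=1 ship[0->1]=1 prod=3 -> [22 7 1]
Step 9: demand=3,sold=1 ship[1->2]=1 ship[0->1]=1 prod=3 -> [24 7 1]
Step 10: demand=3,sold=1 ship[1->2]=1 ship[0->1]=1 prod=3 -> [26 7 1]
Step 11: demand=3,sold=1 ship[1->2]=1 ship[0->1]=1 prod=3 -> [28 7 1]
Step 12: demand=3,sold=1 ship[1->2]=1 ship[0->1]=1 prod=3 -> [30 7 1]
First stockout at step 3

3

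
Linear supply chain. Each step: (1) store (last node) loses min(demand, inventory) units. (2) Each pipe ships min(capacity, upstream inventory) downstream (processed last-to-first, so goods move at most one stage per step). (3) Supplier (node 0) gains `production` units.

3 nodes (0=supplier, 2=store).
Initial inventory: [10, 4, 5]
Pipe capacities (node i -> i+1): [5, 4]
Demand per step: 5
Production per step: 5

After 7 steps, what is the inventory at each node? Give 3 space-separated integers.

Step 1: demand=5,sold=5 ship[1->2]=4 ship[0->1]=5 prod=5 -> inv=[10 5 4]
Step 2: demand=5,sold=4 ship[1->2]=4 ship[0->1]=5 prod=5 -> inv=[10 6 4]
Step 3: demand=5,sold=4 ship[1->2]=4 ship[0->1]=5 prod=5 -> inv=[10 7 4]
Step 4: demand=5,sold=4 ship[1->2]=4 ship[0->1]=5 prod=5 -> inv=[10 8 4]
Step 5: demand=5,sold=4 ship[1->2]=4 ship[0->1]=5 prod=5 -> inv=[10 9 4]
Step 6: demand=5,sold=4 ship[1->2]=4 ship[0->1]=5 prod=5 -> inv=[10 10 4]
Step 7: demand=5,sold=4 ship[1->2]=4 ship[0->1]=5 prod=5 -> inv=[10 11 4]

10 11 4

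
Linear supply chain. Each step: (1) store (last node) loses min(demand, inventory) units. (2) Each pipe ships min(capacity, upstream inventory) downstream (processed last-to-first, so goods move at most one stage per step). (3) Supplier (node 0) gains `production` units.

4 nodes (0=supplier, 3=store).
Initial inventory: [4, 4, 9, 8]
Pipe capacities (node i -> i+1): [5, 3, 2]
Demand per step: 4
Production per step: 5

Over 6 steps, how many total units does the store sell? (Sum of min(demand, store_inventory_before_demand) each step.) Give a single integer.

Answer: 18

Derivation:
Step 1: sold=4 (running total=4) -> [5 5 10 6]
Step 2: sold=4 (running total=8) -> [5 7 11 4]
Step 3: sold=4 (running total=12) -> [5 9 12 2]
Step 4: sold=2 (running total=14) -> [5 11 13 2]
Step 5: sold=2 (running total=16) -> [5 13 14 2]
Step 6: sold=2 (running total=18) -> [5 15 15 2]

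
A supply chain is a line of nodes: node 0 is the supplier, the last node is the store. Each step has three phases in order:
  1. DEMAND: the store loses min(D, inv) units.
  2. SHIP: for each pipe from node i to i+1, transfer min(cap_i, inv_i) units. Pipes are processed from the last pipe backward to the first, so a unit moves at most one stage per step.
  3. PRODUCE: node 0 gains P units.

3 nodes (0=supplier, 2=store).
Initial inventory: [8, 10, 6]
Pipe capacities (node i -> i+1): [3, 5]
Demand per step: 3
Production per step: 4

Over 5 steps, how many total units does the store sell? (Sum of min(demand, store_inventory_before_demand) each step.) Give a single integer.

Step 1: sold=3 (running total=3) -> [9 8 8]
Step 2: sold=3 (running total=6) -> [10 6 10]
Step 3: sold=3 (running total=9) -> [11 4 12]
Step 4: sold=3 (running total=12) -> [12 3 13]
Step 5: sold=3 (running total=15) -> [13 3 13]

Answer: 15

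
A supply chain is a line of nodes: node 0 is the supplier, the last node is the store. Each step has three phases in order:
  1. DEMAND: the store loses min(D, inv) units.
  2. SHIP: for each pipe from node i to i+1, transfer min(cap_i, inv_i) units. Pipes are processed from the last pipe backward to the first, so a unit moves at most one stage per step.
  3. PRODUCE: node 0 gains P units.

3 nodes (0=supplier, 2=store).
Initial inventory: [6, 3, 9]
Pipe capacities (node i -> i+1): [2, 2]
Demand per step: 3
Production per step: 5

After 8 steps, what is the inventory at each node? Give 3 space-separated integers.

Step 1: demand=3,sold=3 ship[1->2]=2 ship[0->1]=2 prod=5 -> inv=[9 3 8]
Step 2: demand=3,sold=3 ship[1->2]=2 ship[0->1]=2 prod=5 -> inv=[12 3 7]
Step 3: demand=3,sold=3 ship[1->2]=2 ship[0->1]=2 prod=5 -> inv=[15 3 6]
Step 4: demand=3,sold=3 ship[1->2]=2 ship[0->1]=2 prod=5 -> inv=[18 3 5]
Step 5: demand=3,sold=3 ship[1->2]=2 ship[0->1]=2 prod=5 -> inv=[21 3 4]
Step 6: demand=3,sold=3 ship[1->2]=2 ship[0->1]=2 prod=5 -> inv=[24 3 3]
Step 7: demand=3,sold=3 ship[1->2]=2 ship[0->1]=2 prod=5 -> inv=[27 3 2]
Step 8: demand=3,sold=2 ship[1->2]=2 ship[0->1]=2 prod=5 -> inv=[30 3 2]

30 3 2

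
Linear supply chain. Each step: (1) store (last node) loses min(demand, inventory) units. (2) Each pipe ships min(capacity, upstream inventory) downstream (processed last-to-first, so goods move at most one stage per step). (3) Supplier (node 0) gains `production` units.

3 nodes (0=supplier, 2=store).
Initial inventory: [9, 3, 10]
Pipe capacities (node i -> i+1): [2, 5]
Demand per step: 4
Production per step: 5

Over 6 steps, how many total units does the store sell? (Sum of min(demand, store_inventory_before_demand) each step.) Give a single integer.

Answer: 21

Derivation:
Step 1: sold=4 (running total=4) -> [12 2 9]
Step 2: sold=4 (running total=8) -> [15 2 7]
Step 3: sold=4 (running total=12) -> [18 2 5]
Step 4: sold=4 (running total=16) -> [21 2 3]
Step 5: sold=3 (running total=19) -> [24 2 2]
Step 6: sold=2 (running total=21) -> [27 2 2]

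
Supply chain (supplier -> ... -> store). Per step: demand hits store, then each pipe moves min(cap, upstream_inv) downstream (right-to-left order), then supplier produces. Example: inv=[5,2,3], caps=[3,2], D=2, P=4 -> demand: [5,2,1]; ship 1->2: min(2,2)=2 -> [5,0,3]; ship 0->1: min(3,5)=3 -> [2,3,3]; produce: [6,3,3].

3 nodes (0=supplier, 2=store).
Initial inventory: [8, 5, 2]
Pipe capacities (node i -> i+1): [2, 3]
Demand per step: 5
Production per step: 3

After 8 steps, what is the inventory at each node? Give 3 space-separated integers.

Step 1: demand=5,sold=2 ship[1->2]=3 ship[0->1]=2 prod=3 -> inv=[9 4 3]
Step 2: demand=5,sold=3 ship[1->2]=3 ship[0->1]=2 prod=3 -> inv=[10 3 3]
Step 3: demand=5,sold=3 ship[1->2]=3 ship[0->1]=2 prod=3 -> inv=[11 2 3]
Step 4: demand=5,sold=3 ship[1->2]=2 ship[0->1]=2 prod=3 -> inv=[12 2 2]
Step 5: demand=5,sold=2 ship[1->2]=2 ship[0->1]=2 prod=3 -> inv=[13 2 2]
Step 6: demand=5,sold=2 ship[1->2]=2 ship[0->1]=2 prod=3 -> inv=[14 2 2]
Step 7: demand=5,sold=2 ship[1->2]=2 ship[0->1]=2 prod=3 -> inv=[15 2 2]
Step 8: demand=5,sold=2 ship[1->2]=2 ship[0->1]=2 prod=3 -> inv=[16 2 2]

16 2 2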